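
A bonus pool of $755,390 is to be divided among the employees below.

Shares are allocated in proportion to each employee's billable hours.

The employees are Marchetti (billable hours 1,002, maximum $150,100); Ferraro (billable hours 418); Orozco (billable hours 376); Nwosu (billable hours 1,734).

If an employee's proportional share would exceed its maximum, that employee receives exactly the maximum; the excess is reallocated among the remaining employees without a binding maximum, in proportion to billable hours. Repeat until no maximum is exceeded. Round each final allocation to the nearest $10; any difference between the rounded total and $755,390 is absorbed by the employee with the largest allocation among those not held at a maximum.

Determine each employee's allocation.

Marchetti: $150,100; Ferraro: $100,080; Orozco: $90,030; Nwosu: $415,180

Sum of billable hours: 3,530.
Pro-rata shares before constraints: Marchetti 214,419.48; Ferraro 89,448.45; Orozco 80,460.80; Nwosu 371,061.26.
Capped: Marchetti ($150,100); balance $605,290 reallocated over remaining billable hours 2,528.
Remaining shares: Ferraro 100,083.55 → $100,080; Orozco 90,027.31 → $90,030; Nwosu 415,179.14 → $415,180.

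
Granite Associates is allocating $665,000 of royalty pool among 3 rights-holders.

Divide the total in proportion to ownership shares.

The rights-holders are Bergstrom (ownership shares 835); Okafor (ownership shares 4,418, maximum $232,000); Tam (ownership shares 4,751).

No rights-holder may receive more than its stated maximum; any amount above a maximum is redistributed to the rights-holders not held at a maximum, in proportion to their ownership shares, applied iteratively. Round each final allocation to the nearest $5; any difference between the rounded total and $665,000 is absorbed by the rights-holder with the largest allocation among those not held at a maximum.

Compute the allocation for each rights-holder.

Bergstrom: $64,725 | Okafor: $232,000 | Tam: $368,275

Total ownership shares = 10,004.
Pro-rata shares before constraints: Bergstrom 55,505.30; Okafor 293,679.53; Tam 315,815.17.
Capped: Okafor ($232,000); balance $433,000 reallocated over remaining ownership shares 5,586.
Remaining shares: Bergstrom 64,725.21 → $64,725; Tam 368,274.79 → $368,275.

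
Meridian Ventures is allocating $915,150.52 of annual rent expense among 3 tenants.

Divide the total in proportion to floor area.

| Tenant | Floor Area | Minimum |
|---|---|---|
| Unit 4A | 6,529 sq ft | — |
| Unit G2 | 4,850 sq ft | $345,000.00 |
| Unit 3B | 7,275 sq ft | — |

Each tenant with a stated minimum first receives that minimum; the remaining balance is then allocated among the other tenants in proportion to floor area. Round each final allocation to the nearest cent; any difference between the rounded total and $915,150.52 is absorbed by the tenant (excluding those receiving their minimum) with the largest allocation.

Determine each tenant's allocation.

Fund the minimums — Unit G2 $345,000.00. Residual $570,150.52.
Residual split over remaining floor area 13,804: Unit 4A 269,669.1354 → $269,669.14; Unit 3B 300,481.3846 → $300,481.38.

Unit 4A: $269,669.14 · Unit G2: $345,000.00 · Unit 3B: $300,481.38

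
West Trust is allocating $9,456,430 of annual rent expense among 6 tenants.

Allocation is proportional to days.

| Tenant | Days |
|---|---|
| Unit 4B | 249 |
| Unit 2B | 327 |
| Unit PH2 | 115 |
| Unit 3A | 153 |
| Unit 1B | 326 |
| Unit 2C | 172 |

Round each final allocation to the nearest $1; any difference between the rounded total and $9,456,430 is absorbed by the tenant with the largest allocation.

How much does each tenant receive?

Unit 4B: $1,754,584 | Unit 2B: $2,304,211 | Unit PH2: $810,350 | Unit 3A: $1,078,118 | Unit 1B: $2,297,166 | Unit 2C: $1,212,001

Sum of days: 1,342.
Pro-rata amounts: Unit 4B 249/1,342 × $9,456,430 = 1,754,583.51; Unit 2B 327/1,342 × $9,456,430 = 2,304,212.08; Unit PH2 115/1,342 × $9,456,430 = 810,349.81; Unit 3A 153/1,342 × $9,456,430 = 1,078,117.58; Unit 1B 326/1,342 × $9,456,430 = 2,297,165.56; Unit 2C 172/1,342 × $9,456,430 = 1,212,001.46.
Rounded to nearest $1: Unit 4B $1,754,584; Unit 2B $2,304,212; Unit PH2 $810,350; Unit 3A $1,078,118; Unit 1B $2,297,166; Unit 2C $1,212,001. Sum = $9,456,431.
Difference $9,456,430 − $9,456,431 = −$1 applied to largest allocation (Unit 2B): Unit 2B becomes $2,304,211.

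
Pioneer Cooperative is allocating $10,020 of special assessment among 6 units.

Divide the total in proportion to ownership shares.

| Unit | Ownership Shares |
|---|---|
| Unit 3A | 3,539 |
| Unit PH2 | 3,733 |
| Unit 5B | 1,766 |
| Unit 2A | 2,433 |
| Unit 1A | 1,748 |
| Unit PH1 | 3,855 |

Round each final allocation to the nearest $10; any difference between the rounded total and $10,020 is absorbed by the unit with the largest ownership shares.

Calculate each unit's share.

Sum of ownership shares: 3,539 + 3,733 + 1,766 + 2,433 + 1,748 + 3,855 = 17,074.
Unrounded shares: Unit 3A 2,076.89; Unit PH2 2,190.74; Unit 5B 1,036.39; Unit 2A 1,427.82; Unit 1A 1,025.83; Unit PH1 2,262.33.
After rounding ($10): Unit 3A $2,080; Unit PH2 $2,190; Unit 5B $1,040; Unit 2A $1,430; Unit 1A $1,030; Unit PH1 $2,260. Sum = $10,030.
Difference $10,020 − $10,030 = −$10 applied to largest ownership shares (Unit PH1): Unit PH1 becomes $2,250.

Unit 3A: $2,080; Unit PH2: $2,190; Unit 5B: $1,040; Unit 2A: $1,430; Unit 1A: $1,030; Unit PH1: $2,250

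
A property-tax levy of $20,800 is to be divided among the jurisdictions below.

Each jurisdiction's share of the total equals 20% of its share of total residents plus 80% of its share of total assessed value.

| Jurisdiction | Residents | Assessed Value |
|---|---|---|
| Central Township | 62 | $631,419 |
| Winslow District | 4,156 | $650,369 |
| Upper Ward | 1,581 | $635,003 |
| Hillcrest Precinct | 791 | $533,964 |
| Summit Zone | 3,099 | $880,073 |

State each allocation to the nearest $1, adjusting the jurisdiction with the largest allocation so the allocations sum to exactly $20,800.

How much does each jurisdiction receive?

Central Township: $3,181; Winslow District: $5,033; Upper Ward: $3,851; Hillcrest Precinct: $3,007; Summit Zone: $5,728

Totals — residents 9,689, assessed value 3,330,828.
Composite weights (20% residents + 80% assessed value): Central Township 0.1529; Winslow District 0.2420; Upper Ward 0.1852; Hillcrest Precinct 0.1446; Summit Zone 0.2753.
Raw shares: Central Township 3,181.03; Winslow District 5,033.47; Upper Ward 3,851.13; Hillcrest Precinct 3,007.17; Summit Zone 5,727.19.
Rounded to nearest $1: Central Township $3,181; Winslow District $5,033; Upper Ward $3,851; Hillcrest Precinct $3,007; Summit Zone $5,727. Sum = $20,799.
Difference $20,800 − $20,799 = +$1 applied to largest allocation (Summit Zone): Summit Zone becomes $5,728.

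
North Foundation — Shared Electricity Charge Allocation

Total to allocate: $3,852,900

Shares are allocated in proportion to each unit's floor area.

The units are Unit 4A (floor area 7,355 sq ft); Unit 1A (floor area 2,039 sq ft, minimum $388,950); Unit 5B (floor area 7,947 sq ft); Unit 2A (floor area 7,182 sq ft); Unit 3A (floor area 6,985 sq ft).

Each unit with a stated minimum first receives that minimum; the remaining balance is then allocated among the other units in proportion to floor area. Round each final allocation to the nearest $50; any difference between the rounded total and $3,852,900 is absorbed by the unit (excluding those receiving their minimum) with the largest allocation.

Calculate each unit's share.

Unit 4A: $864,550; Unit 1A: $388,950; Unit 5B: $934,150; Unit 2A: $844,200; Unit 3A: $821,050

Minimums first: Unit 1A $388,950. Residual $3,463,950.
Residual split over remaining floor area 29,469: Unit 4A 864,547.57 → $864,550; Unit 5B 934,134.54 → $934,150; Unit 2A 844,212.19 → $844,200; Unit 3A 821,055.71 → $821,050.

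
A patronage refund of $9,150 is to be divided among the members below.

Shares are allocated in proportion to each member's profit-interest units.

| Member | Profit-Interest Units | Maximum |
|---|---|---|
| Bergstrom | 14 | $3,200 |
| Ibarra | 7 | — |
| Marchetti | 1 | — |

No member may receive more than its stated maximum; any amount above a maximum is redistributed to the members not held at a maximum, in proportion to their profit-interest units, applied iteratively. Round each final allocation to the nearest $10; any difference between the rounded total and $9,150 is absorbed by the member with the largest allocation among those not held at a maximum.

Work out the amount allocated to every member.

Bergstrom: $3,200 · Ibarra: $5,210 · Marchetti: $740

Total profit-interest units = 22.
Unconstrained shares: Bergstrom 5,822.73; Ibarra 2,911.36; Marchetti 415.91.
Cap binds for Bergstrom ($3,200); remaining pool $5,950 reallocated over remaining profit-interest units 8.
Remaining shares: Ibarra 5,206.25 → $5,210; Marchetti 743.75 → $740.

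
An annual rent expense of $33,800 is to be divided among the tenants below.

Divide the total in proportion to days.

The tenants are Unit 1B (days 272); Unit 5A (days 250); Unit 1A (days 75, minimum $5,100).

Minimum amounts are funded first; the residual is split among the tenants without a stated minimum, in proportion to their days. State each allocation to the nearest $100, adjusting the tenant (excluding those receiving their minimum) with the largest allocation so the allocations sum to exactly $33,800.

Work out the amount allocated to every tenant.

Fund the minimums — Unit 1A $5,100. Residual $28,700.
Residual split over remaining days 522: Unit 1B 14,954.79 → $15,000; Unit 5A 13,745.21 → $13,700.

Unit 1B: $15,000 | Unit 5A: $13,700 | Unit 1A: $5,100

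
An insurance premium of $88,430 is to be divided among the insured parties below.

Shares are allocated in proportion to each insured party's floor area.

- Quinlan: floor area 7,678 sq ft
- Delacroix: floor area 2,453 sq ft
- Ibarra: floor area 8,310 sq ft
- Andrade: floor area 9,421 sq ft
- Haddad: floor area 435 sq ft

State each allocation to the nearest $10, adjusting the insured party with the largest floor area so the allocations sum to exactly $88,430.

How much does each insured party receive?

Floor area total: 7,678 + 2,453 + 8,310 + 9,421 + 435 = 28,297.
Proportional shares: Quinlan 23,994.26; Delacroix 7,665.79; Ibarra 25,969.30; Andrade 29,441.25; Haddad 1,359.40.
After rounding ($10): Quinlan $23,990; Delacroix $7,670; Ibarra $25,970; Andrade $29,440; Haddad $1,360. Sum = $88,430.
No rounding difference to absorb.

Quinlan: $23,990; Delacroix: $7,670; Ibarra: $25,970; Andrade: $29,440; Haddad: $1,360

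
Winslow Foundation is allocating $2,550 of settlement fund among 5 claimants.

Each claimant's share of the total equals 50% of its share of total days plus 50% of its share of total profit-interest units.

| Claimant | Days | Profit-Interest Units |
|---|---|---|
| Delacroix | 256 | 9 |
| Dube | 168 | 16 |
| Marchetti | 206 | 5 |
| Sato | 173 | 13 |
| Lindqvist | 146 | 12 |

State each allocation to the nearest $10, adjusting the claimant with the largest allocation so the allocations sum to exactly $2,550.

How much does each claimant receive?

Totals — days 949, profit-interest units 55.
Combined weights (50% days + 50% profit-interest units): Delacroix 0.2167; Dube 0.2340; Marchetti 0.1540; Sato 0.2093; Lindqvist 0.1860.
Proportional shares: Delacroix 552.58; Dube 596.62; Marchetti 392.67; Sato 533.79; Lindqvist 474.34.
Rounded to nearest $10: Delacroix $550; Dube $600; Marchetti $390; Sato $530; Lindqvist $470. Sum = $2,540.
Difference $2,550 − $2,540 = +$10 applied to largest allocation (Dube): Dube becomes $610.

Delacroix: $550; Dube: $610; Marchetti: $390; Sato: $530; Lindqvist: $470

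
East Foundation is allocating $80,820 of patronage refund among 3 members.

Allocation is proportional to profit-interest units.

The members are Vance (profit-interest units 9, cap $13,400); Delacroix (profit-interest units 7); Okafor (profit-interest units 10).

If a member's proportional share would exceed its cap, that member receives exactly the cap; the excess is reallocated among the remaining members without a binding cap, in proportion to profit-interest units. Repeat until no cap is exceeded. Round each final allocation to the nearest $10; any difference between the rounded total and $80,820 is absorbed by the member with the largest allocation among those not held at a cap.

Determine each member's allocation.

Total profit-interest units = 26.
Pro-rata shares before constraints: Vance 27,976.15; Delacroix 21,759.23; Okafor 31,084.62.
Held at cap: Vance ($13,400); residual $67,420 reallocated over remaining profit-interest units 17.
Redistributed shares: Delacroix 27,761.18 → $27,760; Okafor 39,658.82 → $39,660.

Vance: $13,400 | Delacroix: $27,760 | Okafor: $39,660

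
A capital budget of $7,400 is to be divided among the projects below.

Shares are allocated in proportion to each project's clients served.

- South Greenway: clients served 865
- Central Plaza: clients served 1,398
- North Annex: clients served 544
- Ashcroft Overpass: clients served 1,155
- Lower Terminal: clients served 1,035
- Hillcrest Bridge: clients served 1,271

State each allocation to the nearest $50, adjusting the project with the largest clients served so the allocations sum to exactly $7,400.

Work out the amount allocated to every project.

South Greenway: $1,000 · Central Plaza: $1,700 · North Annex: $650 · Ashcroft Overpass: $1,350 · Lower Terminal: $1,200 · Hillcrest Bridge: $1,500

Combined clients served = 6,268.
Raw shares: South Greenway 865/6,268 × $7,400 = 1,021.22; Central Plaza 1,398/6,268 × $7,400 = 1,650.48; North Annex 544/6,268 × $7,400 = 642.25; Ashcroft Overpass 1,155/6,268 × $7,400 = 1,363.59; Lower Terminal 1,035/6,268 × $7,400 = 1,221.92; Hillcrest Bridge 1,271/6,268 × $7,400 = 1,500.54.
Rounded to nearest $50: South Greenway $1,000; Central Plaza $1,650; North Annex $650; Ashcroft Overpass $1,350; Lower Terminal $1,200; Hillcrest Bridge $1,500. Sum = $7,350.
Difference $7,400 − $7,350 = +$50 applied to largest clients served (Central Plaza): Central Plaza becomes $1,700.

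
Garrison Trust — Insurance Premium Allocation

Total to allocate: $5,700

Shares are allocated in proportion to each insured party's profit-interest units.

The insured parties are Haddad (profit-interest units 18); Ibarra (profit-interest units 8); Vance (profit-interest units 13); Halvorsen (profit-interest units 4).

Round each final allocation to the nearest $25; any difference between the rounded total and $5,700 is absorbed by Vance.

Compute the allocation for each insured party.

Haddad: $2,375 | Ibarra: $1,050 | Vance: $1,750 | Halvorsen: $525

Combined profit-interest units = 43.
Proportional shares: Haddad 18/43 × $5,700 = 2,386.05; Ibarra 8/43 × $5,700 = 1,060.47; Vance 13/43 × $5,700 = 1,723.26; Halvorsen 4/43 × $5,700 = 530.23.
At nearest $25: Haddad $2,375; Ibarra $1,050; Vance $1,725; Halvorsen $525. Sum = $5,675.
Difference $5,700 − $5,675 = +$25 applied to Vance: Vance becomes $1,750.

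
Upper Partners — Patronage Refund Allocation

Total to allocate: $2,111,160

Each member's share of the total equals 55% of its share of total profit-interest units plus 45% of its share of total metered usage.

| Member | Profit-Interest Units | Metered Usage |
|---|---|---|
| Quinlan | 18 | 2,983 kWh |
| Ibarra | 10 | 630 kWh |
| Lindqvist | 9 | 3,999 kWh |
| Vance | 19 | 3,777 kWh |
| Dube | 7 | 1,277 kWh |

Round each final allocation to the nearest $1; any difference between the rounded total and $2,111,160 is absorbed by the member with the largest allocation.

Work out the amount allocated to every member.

Profit-interest units total 63; metered usage total 12,666.
Blended shares (55% profit-interest units + 45% metered usage): Quinlan 0.2631; Ibarra 0.1097; Lindqvist 0.2206; Vance 0.3001; Dube 0.1065.
Proportional shares: Quinlan 555,495.67; Ibarra 231,561.20; Lindqvist 465,824.59; Vance 633,480.95; Dube 224,797.59.
Rounded to nearest $1: Quinlan $555,496; Ibarra $231,561; Lindqvist $465,825; Vance $633,481; Dube $224,798. Sum = $2,111,161.
Difference $2,111,160 − $2,111,161 = −$1 applied to largest allocation (Vance): Vance becomes $633,480.

Quinlan: $555,496; Ibarra: $231,561; Lindqvist: $465,825; Vance: $633,480; Dube: $224,798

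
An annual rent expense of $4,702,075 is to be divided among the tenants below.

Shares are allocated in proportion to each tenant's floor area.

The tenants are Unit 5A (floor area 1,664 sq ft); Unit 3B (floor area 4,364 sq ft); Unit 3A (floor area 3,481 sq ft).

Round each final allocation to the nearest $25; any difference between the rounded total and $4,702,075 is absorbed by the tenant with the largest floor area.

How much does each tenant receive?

Sum of floor area: 1,664 + 4,364 + 3,481 = 9,509.
Raw shares: Unit 5A 822,826.04; Unit 3B 2,157,940.40; Unit 3A 1,721,308.56.
At nearest $25: Unit 5A $822,825; Unit 3B $2,157,950; Unit 3A $1,721,300. Sum = $4,702,075.
No rounding difference to absorb.

Unit 5A: $822,825; Unit 3B: $2,157,950; Unit 3A: $1,721,300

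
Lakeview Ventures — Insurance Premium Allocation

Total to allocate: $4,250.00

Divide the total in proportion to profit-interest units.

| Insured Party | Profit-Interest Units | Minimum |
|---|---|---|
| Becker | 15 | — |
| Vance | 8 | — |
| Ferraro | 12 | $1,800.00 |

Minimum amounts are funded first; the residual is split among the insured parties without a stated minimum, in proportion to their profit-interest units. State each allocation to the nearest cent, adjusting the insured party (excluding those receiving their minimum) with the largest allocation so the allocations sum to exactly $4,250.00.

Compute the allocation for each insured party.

Minimums first: Ferraro $1,800.00. Remaining pool $2,450.00.
Remaining pool split over remaining profit-interest units 23: Becker 1,597.8261 → $1,597.83; Vance 852.1739 → $852.17.

Becker: $1,597.83; Vance: $852.17; Ferraro: $1,800.00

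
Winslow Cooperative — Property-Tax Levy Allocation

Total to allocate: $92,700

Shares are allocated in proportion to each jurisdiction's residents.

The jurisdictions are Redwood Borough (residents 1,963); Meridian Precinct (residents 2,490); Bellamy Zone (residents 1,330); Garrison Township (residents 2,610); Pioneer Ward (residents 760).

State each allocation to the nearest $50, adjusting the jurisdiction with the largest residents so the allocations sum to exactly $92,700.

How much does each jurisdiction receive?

Redwood Borough: $19,900 · Meridian Precinct: $25,200 · Bellamy Zone: $13,450 · Garrison Township: $26,450 · Pioneer Ward: $7,700

Residents total: 1,963 + 2,490 + 1,330 + 2,610 + 760 = 9,153.
Proportional shares: Redwood Borough 19,880.92; Meridian Precinct 25,218.29; Bellamy Zone 13,470.01; Garrison Township 26,433.63; Pioneer Ward 7,697.15.
At nearest $50: Redwood Borough $19,900; Meridian Precinct $25,200; Bellamy Zone $13,450; Garrison Township $26,450; Pioneer Ward $7,700. Sum = $92,700.
Sum already equals the total — no adjustment.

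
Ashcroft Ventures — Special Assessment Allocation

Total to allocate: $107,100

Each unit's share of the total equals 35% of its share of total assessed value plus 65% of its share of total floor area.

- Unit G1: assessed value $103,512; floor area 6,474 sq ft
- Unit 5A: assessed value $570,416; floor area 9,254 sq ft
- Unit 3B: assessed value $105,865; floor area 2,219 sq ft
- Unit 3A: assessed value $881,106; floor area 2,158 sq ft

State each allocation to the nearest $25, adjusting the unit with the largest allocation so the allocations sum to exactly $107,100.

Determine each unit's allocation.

Assessed value total 1,660,899; floor area total 20,105.
Composite weights (35% assessed value + 65% floor area): Unit G1 0.2311; Unit 5A 0.4194; Unit 3B 0.0940; Unit 3A 0.2554.
Proportional shares: Unit G1 24,752.86; Unit 5A 44,916.41; Unit 3B 10,072.72; Unit 3A 27,358.00.
After rounding ($25): Unit G1 $24,750; Unit 5A $44,925; Unit 3B $10,075; Unit 3A $27,350. Sum = $107,100.
Rounded total matches; no reconciliation needed.

Unit G1: $24,750 · Unit 5A: $44,925 · Unit 3B: $10,075 · Unit 3A: $27,350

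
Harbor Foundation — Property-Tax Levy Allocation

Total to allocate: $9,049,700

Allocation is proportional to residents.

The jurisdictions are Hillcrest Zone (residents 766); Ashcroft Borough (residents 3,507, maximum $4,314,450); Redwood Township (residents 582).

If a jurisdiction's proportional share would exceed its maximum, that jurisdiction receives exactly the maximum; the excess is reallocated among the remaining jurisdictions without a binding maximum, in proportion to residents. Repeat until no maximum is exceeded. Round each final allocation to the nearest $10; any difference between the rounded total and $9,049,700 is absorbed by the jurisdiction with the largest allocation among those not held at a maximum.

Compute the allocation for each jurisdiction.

Hillcrest Zone: $2,690,800; Ashcroft Borough: $4,314,450; Redwood Township: $2,044,450

Residents total: 4,855.
Pro-rata shares before constraints: Hillcrest Zone 1,427,820.84; Ashcroft Borough 6,537,033.55; Redwood Township 1,084,845.60.
Capped: Ashcroft Borough ($4,314,450); residual $4,735,250 reallocated over remaining residents 1,348.
Redistributed shares: Hillcrest Zone 2,690,802.30 → $2,690,800; Redwood Township 2,044,447.70 → $2,044,450.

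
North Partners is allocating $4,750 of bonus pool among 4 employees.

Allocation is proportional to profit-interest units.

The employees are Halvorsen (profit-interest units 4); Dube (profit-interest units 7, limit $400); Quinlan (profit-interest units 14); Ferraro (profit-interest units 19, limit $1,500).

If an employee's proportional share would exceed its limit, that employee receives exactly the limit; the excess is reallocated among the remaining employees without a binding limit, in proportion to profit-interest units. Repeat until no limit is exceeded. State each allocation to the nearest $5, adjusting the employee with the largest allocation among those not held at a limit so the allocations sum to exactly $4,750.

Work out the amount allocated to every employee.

Sum of profit-interest units: 44.
Unconstrained shares: Halvorsen 431.82; Dube 755.68; Quinlan 1,511.36; Ferraro 2,051.14.
Capped: Dube ($400), Ferraro ($1,500); balance $2,850 reallocated over remaining profit-interest units 18.
Remaining shares: Halvorsen 633.33 → $635; Quinlan 2,216.67 → $2,215.

Halvorsen: $635 · Dube: $400 · Quinlan: $2,215 · Ferraro: $1,500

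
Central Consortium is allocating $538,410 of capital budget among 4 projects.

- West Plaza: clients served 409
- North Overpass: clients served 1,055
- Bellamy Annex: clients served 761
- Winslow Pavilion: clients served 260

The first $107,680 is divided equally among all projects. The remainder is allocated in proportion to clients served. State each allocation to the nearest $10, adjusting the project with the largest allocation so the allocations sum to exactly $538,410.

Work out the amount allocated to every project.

Equal tier: $107,680 ÷ 4 = $26,920 apiece.
Remainder $430,730 by clients served (total 2,485): West Plaza 70,892.78 → $70,890; North Overpass 182,865.25 → $182,870; Bellamy Annex 131,905.65 → $131,910; Winslow Pavilion 45,066.32 → $45,070.
Rounding difference −$10 on remainder applied to North Overpass.
Totals: West Plaza $26,920 + $70,890 = $97,810; North Overpass $26,920 + $182,860 = $209,780; Bellamy Annex $26,920 + $131,910 = $158,830; Winslow Pavilion $26,920 + $45,070 = $71,990.

West Plaza: $97,810 | North Overpass: $209,780 | Bellamy Annex: $158,830 | Winslow Pavilion: $71,990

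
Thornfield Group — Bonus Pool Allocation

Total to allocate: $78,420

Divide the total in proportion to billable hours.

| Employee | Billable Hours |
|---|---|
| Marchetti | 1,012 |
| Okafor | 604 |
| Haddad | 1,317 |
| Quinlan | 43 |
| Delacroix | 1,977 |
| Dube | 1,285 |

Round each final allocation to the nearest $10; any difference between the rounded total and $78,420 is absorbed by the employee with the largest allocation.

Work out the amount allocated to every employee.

Marchetti: $12,720; Okafor: $7,590; Haddad: $16,560; Quinlan: $540; Delacroix: $24,860; Dube: $16,150

Billable hours total: 6,238.
Unrounded shares: Marchetti 1,012/6,238 × $78,420 = 12,722.19; Okafor 604/6,238 × $78,420 = 7,593.09; Haddad 1,317/6,238 × $78,420 = 16,556.45; Quinlan 43/6,238 × $78,420 = 540.57; Delacroix 1,977/6,238 × $78,420 = 24,853.53; Dube 1,285/6,238 × $78,420 = 16,154.17.
At nearest $10: Marchetti $12,720; Okafor $7,590; Haddad $16,560; Quinlan $540; Delacroix $24,850; Dube $16,150. Sum = $78,410.
Difference $78,420 − $78,410 = +$10 applied to largest allocation (Delacroix): Delacroix becomes $24,860.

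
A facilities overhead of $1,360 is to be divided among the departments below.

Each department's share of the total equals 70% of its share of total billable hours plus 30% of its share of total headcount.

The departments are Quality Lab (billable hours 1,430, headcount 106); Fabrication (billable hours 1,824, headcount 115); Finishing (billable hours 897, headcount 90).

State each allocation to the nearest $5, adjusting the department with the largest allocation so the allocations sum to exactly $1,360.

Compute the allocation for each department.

Billable hours total 4,151; headcount total 311.
Combined weights (70% billable hours + 30% headcount): Quality Lab 0.3434; Fabrication 0.4185; Finishing 0.2381.
Pro-rata amounts: Quality Lab 467.02; Fabrication 569.19; Finishing 323.79.
Rounded to nearest $5: Quality Lab $465; Fabrication $570; Finishing $325. Sum = $1,360.
Sum already equals the total — no adjustment.

Quality Lab: $465 | Fabrication: $570 | Finishing: $325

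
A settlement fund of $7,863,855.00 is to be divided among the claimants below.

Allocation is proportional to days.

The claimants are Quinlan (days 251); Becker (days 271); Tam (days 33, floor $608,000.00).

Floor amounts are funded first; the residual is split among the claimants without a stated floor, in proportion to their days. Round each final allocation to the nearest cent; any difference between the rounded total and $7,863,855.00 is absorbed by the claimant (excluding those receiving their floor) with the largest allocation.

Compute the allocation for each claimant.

Guaranteed amounts: Tam $608,000.00. Remaining pool $7,255,855.00.
Remaining pool split over remaining days 522: Quinlan 3,488,926.4464 → $3,488,926.45; Becker 3,766,928.5536 → $3,766,928.55.

Quinlan: $3,488,926.45 | Becker: $3,766,928.55 | Tam: $608,000.00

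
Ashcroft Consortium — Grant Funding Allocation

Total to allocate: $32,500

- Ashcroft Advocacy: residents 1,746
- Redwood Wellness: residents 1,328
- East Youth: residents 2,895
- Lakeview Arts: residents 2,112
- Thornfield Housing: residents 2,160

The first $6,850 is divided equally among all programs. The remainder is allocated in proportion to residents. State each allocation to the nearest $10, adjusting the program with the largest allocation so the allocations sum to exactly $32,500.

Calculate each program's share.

$6,850 shared equally gives $1,370 per program.
Remainder $25,650 by residents (total 10,241): Ashcroft Advocacy 4,373.10 → $4,370; Redwood Wellness 3,326.16 → $3,330; East Youth 7,250.93 → $7,250; Lakeview Arts 5,289.80 → $5,290; Thornfield Housing 5,410.02 → $5,410.
Totals: Ashcroft Advocacy $1,370 + $4,370 = $5,740; Redwood Wellness $1,370 + $3,330 = $4,700; East Youth $1,370 + $7,250 = $8,620; Lakeview Arts $1,370 + $5,290 = $6,660; Thornfield Housing $1,370 + $5,410 = $6,780.

Ashcroft Advocacy: $5,740 · Redwood Wellness: $4,700 · East Youth: $8,620 · Lakeview Arts: $6,660 · Thornfield Housing: $6,780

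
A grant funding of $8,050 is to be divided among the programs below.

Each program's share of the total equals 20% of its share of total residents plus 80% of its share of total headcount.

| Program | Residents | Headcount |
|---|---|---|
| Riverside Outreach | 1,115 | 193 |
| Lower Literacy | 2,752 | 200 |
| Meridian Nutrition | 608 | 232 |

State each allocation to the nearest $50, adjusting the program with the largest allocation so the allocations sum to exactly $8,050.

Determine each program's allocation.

Residents total 4,475; headcount total 625.
Combined weights (20% residents + 80% headcount): Riverside Outreach 0.2969; Lower Literacy 0.3790; Meridian Nutrition 0.3241.
Proportional shares: Riverside Outreach 2,389.82; Lower Literacy 3,050.91; Meridian Nutrition 2,609.27.
Rounded to nearest $50: Riverside Outreach $2,400; Lower Literacy $3,050; Meridian Nutrition $2,600. Sum = $8,050.
No rounding difference to absorb.

Riverside Outreach: $2,400 · Lower Literacy: $3,050 · Meridian Nutrition: $2,600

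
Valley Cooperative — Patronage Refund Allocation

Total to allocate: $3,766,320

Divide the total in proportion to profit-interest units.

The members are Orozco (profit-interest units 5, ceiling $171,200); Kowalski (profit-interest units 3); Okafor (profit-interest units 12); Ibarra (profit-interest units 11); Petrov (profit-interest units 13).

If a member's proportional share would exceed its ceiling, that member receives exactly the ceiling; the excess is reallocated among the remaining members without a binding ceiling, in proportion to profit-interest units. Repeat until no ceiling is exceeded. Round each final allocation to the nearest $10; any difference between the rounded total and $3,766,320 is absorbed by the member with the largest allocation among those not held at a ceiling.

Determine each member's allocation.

Profit-interest units total: 44.
Proportional shares (ignoring caps): Orozco 427,990.91; Kowalski 256,794.55; Okafor 1,027,178.18; Ibarra 941,580.00; Petrov 1,112,776.36.
Held at cap: Orozco ($171,200); balance $3,595,120 reallocated over remaining profit-interest units 39.
Remaining shares: Kowalski 276,547.69 → $276,550; Okafor 1,106,190.77 → $1,106,190; Ibarra 1,014,008.21 → $1,014,010; Petrov 1,198,373.33 → $1,198,370.

Orozco: $171,200 | Kowalski: $276,550 | Okafor: $1,106,190 | Ibarra: $1,014,010 | Petrov: $1,198,370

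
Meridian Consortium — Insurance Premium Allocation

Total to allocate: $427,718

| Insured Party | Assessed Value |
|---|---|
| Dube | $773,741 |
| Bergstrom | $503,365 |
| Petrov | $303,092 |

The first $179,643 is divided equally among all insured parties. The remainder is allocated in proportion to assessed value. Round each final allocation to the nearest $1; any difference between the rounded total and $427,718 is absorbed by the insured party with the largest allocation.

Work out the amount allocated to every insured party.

Dube: $181,351; Bergstrom: $138,904; Petrov: $107,463

First tranche $179,643 split equally: $59,881 each.
Remainder $248,075 by assessed value (total 1,580,198): Dube 121,469.46 → $121,469; Bergstrom 79,023.18 → $79,023; Petrov 47,582.36 → $47,582.
Rounding difference +$1 on remainder applied to Dube.
Totals: Dube $59,881 + $121,470 = $181,351; Bergstrom $59,881 + $79,023 = $138,904; Petrov $59,881 + $47,582 = $107,463.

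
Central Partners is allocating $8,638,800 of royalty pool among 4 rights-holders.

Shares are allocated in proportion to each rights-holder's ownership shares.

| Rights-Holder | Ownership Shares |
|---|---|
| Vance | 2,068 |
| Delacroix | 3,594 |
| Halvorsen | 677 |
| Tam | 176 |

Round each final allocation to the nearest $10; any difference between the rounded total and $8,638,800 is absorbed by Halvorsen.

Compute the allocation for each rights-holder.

Total ownership shares = 6,515.
Proportional shares: Vance 2,068/6,515 × $8,638,800 = 2,742,139.43; Delacroix 3,594/6,515 × $8,638,800 = 4,765,594.35; Halvorsen 677/6,515 × $8,638,800 = 897,692.65; Tam 176/6,515 × $8,638,800 = 233,373.57.
Rounded to nearest $10: Vance $2,742,140; Delacroix $4,765,590; Halvorsen $897,690; Tam $233,370. Sum = $8,638,790.
Difference $8,638,800 − $8,638,790 = +$10 applied to Halvorsen: Halvorsen becomes $897,700.

Vance: $2,742,140 · Delacroix: $4,765,590 · Halvorsen: $897,700 · Tam: $233,370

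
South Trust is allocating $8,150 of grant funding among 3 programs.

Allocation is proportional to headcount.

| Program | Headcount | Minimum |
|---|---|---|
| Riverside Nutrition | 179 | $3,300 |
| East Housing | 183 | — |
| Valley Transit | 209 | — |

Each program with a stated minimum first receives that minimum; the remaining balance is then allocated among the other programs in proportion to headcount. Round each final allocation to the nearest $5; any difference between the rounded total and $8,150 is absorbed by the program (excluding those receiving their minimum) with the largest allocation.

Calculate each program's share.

Riverside Nutrition: $3,300 · East Housing: $2,265 · Valley Transit: $2,585

Fund the minimums — Riverside Nutrition $3,300. Balance $4,850.
Balance split over remaining headcount 392: East Housing 2,264.16 → $2,265; Valley Transit 2,585.84 → $2,585.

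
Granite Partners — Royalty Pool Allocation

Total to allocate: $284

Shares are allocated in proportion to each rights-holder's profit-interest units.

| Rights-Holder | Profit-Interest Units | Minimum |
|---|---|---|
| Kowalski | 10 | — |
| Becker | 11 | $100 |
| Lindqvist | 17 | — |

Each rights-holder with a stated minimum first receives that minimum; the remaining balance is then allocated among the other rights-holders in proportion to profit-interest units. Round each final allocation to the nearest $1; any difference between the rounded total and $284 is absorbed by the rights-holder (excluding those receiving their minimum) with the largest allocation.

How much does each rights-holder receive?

Kowalski: $68 | Becker: $100 | Lindqvist: $116

Fund the minimums — Becker $100. Remaining pool $184.
Remaining pool split over remaining profit-interest units 27: Kowalski 68.15 → $68; Lindqvist 115.85 → $116.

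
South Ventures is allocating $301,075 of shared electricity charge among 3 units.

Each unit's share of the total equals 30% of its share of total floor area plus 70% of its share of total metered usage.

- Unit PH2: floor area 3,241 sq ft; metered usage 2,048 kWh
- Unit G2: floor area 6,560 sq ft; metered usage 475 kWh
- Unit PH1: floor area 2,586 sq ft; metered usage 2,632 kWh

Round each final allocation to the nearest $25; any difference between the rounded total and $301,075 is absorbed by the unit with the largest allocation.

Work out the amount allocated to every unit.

Totals — floor area 12,387, metered usage 5,155.
Composite weights (30% floor area + 70% metered usage): Unit PH2 0.3566; Unit G2 0.2234; Unit PH1 0.4200.
Raw shares: Unit PH2 107,361.09; Unit G2 67,253.15; Unit PH1 126,460.76.
Rounded to nearest $25: Unit PH2 $107,350; Unit G2 $67,250; Unit PH1 $126,450. Sum = $301,050.
Difference $301,075 − $301,050 = +$25 applied to largest allocation (Unit PH1): Unit PH1 becomes $126,475.

Unit PH2: $107,350 · Unit G2: $67,250 · Unit PH1: $126,475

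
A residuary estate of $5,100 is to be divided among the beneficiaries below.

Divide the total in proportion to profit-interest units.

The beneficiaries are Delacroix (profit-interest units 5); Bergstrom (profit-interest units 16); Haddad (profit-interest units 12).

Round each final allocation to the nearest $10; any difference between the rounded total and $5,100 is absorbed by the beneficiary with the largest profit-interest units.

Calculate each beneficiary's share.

Delacroix: $770; Bergstrom: $2,480; Haddad: $1,850

Profit-interest units total: 33.
Proportional shares: Delacroix 5/33 × $5,100 = 772.73; Bergstrom 16/33 × $5,100 = 2,472.73; Haddad 12/33 × $5,100 = 1,854.55.
Rounded to nearest $10: Delacroix $770; Bergstrom $2,470; Haddad $1,850. Sum = $5,090.
Difference $5,100 − $5,090 = +$10 applied to largest profit-interest units (Bergstrom): Bergstrom becomes $2,480.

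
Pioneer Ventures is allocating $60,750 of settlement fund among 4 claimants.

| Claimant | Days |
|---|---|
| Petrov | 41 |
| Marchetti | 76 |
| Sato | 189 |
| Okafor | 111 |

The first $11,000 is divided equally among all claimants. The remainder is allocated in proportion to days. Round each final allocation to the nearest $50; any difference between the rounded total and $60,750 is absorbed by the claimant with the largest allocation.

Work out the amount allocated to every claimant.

Petrov: $7,650; Marchetti: $11,800; Sato: $25,300; Okafor: $16,000

Equal tier: $11,000 ÷ 4 = $2,750 apiece.
Remainder $49,750 by days (total 417): Petrov 4,891.49 → $4,900; Marchetti 9,067.15 → $9,050; Sato 22,548.56 → $22,550; Okafor 13,242.81 → $13,250.
Totals: Petrov $2,750 + $4,900 = $7,650; Marchetti $2,750 + $9,050 = $11,800; Sato $2,750 + $22,550 = $25,300; Okafor $2,750 + $13,250 = $16,000.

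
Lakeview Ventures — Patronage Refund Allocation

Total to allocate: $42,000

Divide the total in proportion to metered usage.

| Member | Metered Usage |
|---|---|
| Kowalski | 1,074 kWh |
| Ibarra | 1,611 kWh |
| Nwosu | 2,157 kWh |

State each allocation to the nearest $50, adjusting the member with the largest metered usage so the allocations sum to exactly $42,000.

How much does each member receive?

Kowalski: $9,300; Ibarra: $13,950; Nwosu: $18,750

Metered usage total: 4,842.
Proportional shares: Kowalski 1,074/4,842 × $42,000 = 9,315.99; Ibarra 1,611/4,842 × $42,000 = 13,973.98; Nwosu 2,157/4,842 × $42,000 = 18,710.04.
After rounding ($50): Kowalski $9,300; Ibarra $13,950; Nwosu $18,700. Sum = $41,950.
Difference $42,000 − $41,950 = +$50 applied to largest metered usage (Nwosu): Nwosu becomes $18,750.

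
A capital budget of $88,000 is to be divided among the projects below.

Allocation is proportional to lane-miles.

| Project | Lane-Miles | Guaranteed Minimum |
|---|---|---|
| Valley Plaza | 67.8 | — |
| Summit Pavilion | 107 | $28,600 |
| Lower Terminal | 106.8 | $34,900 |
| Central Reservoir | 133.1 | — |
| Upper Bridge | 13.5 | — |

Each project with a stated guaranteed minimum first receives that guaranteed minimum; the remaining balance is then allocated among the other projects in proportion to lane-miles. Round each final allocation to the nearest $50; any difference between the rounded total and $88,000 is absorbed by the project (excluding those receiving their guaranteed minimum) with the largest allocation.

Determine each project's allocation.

Fund the minimums — Summit Pavilion $28,600; Lower Terminal $34,900. Balance $24,500.
Balance split over remaining lane-miles 214.4: Valley Plaza 7,747.67 → $7,750; Central Reservoir 15,209.65 → $15,200; Upper Bridge 1,542.68 → $1,550.

Valley Plaza: $7,750; Summit Pavilion: $28,600; Lower Terminal: $34,900; Central Reservoir: $15,200; Upper Bridge: $1,550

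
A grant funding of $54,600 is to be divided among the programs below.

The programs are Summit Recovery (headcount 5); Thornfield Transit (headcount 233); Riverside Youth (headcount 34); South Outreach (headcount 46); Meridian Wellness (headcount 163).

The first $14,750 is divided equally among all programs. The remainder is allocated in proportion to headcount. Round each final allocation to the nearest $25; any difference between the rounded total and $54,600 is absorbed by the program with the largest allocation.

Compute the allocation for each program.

$14,750 shared equally gives $2,950 per program.
Remainder $39,850 by headcount (total 481): Summit Recovery 414.24 → $425; Thornfield Transit 19,303.64 → $19,300; Riverside Youth 2,816.84 → $2,825; South Outreach 3,811.02 → $3,800; Meridian Wellness 13,504.26 → $13,500.
Totals: Summit Recovery $2,950 + $425 = $3,375; Thornfield Transit $2,950 + $19,300 = $22,250; Riverside Youth $2,950 + $2,825 = $5,775; South Outreach $2,950 + $3,800 = $6,750; Meridian Wellness $2,950 + $13,500 = $16,450.

Summit Recovery: $3,375 | Thornfield Transit: $22,250 | Riverside Youth: $5,775 | South Outreach: $6,750 | Meridian Wellness: $16,450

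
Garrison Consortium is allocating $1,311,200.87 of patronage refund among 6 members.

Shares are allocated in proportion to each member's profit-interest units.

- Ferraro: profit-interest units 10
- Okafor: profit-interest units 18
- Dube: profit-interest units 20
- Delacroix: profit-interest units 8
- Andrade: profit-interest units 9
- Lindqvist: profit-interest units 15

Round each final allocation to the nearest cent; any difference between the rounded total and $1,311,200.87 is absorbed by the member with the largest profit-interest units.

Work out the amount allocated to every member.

Total profit-interest units = 10 + 18 + 20 + 8 + 9 + 15 = 80.
Raw shares: Ferraro 163,900.1088; Okafor 295,020.1958; Dube 327,800.2175; Delacroix 131,120.0870; Andrade 147,510.0979; Lindqvist 245,850.1631.
Rounded to nearest cent: Ferraro $163,900.11; Okafor $295,020.20; Dube $327,800.22; Delacroix $131,120.09; Andrade $147,510.10; Lindqvist $245,850.16. Sum = $1,311,200.88.
Difference $1,311,200.87 − $1,311,200.88 = −$0.01 applied to largest profit-interest units (Dube): Dube becomes $327,800.21.

Ferraro: $163,900.11 · Okafor: $295,020.20 · Dube: $327,800.21 · Delacroix: $131,120.09 · Andrade: $147,510.10 · Lindqvist: $245,850.16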